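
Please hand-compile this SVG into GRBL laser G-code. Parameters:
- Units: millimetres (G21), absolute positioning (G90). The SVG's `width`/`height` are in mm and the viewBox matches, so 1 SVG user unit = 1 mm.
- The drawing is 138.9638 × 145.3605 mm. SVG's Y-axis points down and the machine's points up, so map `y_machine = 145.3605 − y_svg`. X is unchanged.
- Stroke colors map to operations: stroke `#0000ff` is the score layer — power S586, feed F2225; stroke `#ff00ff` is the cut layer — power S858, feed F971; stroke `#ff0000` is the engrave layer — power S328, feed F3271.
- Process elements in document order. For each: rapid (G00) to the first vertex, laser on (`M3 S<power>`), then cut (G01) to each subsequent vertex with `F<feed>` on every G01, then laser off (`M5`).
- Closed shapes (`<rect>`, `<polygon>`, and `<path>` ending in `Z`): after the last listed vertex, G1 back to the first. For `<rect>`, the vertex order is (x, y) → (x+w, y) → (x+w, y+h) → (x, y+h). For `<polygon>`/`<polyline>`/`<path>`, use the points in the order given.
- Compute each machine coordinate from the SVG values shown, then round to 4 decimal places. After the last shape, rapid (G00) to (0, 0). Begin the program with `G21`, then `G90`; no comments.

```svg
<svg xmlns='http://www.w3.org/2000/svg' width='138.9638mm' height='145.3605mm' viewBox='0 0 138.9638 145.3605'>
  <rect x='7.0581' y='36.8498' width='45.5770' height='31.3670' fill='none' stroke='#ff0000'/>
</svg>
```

G21
G90
G00 X7.0581 Y108.5107
M3 S328
G01 X52.6351 Y108.5107 F3271
G01 X52.6351 Y77.1437 F3271
G01 X7.0581 Y77.1437 F3271
G01 X7.0581 Y108.5107 F3271
M5
G00 X0.0000 Y0.0000

viewBox `0 0 138.9638 145.3605` with mm width/height → 1 unit = 1 mm. Flip: y_m = 145.3605 − y_svg.

**Shape 1** — `<rect>` rectangle, stroke `#ff0000` → engrave (S328, F3271). Machine vertices: (7.0581,108.5107) → (52.6351,108.5107) → (52.6351,77.1437) → (7.0581,77.1437) → (7.0581,108.5107). Closed: final G1 returns to the first vertex.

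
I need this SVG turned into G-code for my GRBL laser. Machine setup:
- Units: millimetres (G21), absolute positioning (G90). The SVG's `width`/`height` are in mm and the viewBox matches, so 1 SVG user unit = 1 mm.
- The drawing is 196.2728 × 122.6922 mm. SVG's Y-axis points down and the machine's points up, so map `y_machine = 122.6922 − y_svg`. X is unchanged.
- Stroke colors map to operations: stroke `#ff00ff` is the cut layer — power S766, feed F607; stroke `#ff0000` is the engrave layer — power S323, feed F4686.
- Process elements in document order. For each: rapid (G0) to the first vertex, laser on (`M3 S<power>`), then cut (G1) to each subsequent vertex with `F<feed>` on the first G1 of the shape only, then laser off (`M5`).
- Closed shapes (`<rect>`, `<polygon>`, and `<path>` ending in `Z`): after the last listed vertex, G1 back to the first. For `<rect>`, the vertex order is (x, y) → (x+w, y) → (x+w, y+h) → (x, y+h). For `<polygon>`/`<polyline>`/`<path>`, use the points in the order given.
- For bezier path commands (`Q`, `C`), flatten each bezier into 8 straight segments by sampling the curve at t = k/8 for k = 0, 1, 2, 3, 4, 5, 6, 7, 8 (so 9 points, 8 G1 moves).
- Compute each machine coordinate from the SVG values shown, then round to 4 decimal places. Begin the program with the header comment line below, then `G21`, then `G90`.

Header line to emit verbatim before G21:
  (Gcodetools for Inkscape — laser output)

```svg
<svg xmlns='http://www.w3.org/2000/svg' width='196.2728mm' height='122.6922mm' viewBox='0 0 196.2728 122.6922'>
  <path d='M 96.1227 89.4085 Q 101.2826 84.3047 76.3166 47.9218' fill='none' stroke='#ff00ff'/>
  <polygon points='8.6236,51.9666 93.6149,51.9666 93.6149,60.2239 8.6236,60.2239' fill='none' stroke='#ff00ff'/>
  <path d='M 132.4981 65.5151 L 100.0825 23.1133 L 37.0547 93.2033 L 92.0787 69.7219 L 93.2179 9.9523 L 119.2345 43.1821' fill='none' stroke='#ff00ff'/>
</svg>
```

viewBox `0 0 196.2728 122.6922` with mm width/height → 1 unit = 1 mm. Flip: y_m = 122.6922 − y_svg.

**Shape 1** — `<path>` quadratic bezier, stroke `#ff00ff` → cut (S766, F607). Control points (SVG): P0=(96.1227,89.4085), P1=(101.2826,84.3047), P2=(76.3166,47.9218); sampled at t=k/8. Machine vertices: (96.1227,33.2837) → (96.9420,35.0484) → (96.8198,37.7905) → (95.7562,41.5102) → (93.7511,46.2073) → (90.8046,51.8818) → (86.9167,58.5339) → (82.0874,66.1634) → (76.3166,74.7704). Open path.

**Shape 2** — `<polygon>` rectangle, stroke `#ff00ff` → cut (S766, F607). Machine vertices: (8.6236,70.7256) → (93.6149,70.7256) → (93.6149,62.4683) → (8.6236,62.4683) → (8.6236,70.7256). Closed: final G1 returns to the first vertex.

**Shape 3** — `<path>` open polyline, stroke `#ff00ff` → cut (S766, F607). Machine vertices: (132.4981,57.1771) → (100.0825,99.5789) → (37.0547,29.4889) → (92.0787,52.9703) → (93.2179,112.7399) → (119.2345,79.5101). Open path.

(Gcodetools for Inkscape — laser output)
G21
G90
G0 X96.1227 Y33.2837
M3 S766
G1 X96.9420 Y35.0484 F607
G1 X96.8198 Y37.7905
G1 X95.7562 Y41.5102
G1 X93.7511 Y46.2073
G1 X90.8046 Y51.8818
G1 X86.9167 Y58.5339
G1 X82.0874 Y66.1634
G1 X76.3166 Y74.7704
M5
G0 X8.6236 Y70.7256
M3 S766
G1 X93.6149 Y70.7256 F607
G1 X93.6149 Y62.4683
G1 X8.6236 Y62.4683
G1 X8.6236 Y70.7256
M5
G0 X132.4981 Y57.1771
M3 S766
G1 X100.0825 Y99.5789 F607
G1 X37.0547 Y29.4889
G1 X92.0787 Y52.9703
G1 X93.2179 Y112.7399
G1 X119.2345 Y79.5101
M5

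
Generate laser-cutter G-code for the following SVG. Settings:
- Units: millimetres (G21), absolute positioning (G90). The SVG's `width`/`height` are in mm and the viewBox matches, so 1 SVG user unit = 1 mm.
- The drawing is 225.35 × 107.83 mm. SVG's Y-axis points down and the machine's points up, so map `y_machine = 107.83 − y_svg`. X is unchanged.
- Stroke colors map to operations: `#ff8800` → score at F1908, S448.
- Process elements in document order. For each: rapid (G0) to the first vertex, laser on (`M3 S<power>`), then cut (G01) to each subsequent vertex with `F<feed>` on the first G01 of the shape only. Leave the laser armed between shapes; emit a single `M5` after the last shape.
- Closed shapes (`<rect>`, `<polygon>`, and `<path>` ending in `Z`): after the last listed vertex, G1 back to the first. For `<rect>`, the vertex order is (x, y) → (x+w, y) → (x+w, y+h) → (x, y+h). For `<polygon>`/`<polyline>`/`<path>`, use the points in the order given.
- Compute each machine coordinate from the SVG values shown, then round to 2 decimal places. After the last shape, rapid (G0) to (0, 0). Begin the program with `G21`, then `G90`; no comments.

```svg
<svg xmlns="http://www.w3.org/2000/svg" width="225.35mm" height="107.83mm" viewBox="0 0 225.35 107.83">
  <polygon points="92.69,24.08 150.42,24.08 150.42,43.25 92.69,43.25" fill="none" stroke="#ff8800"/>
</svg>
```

1 u = 1 mm; y_m = 107.83 − y.

[1] `<polygon>` rectangle, #ff8800→score S448 F1908: (92.69,83.75) → (150.42,83.75) → (150.42,64.58) → (92.69,64.58) → (92.69,83.75) (closed)

G21
G90
G0 X92.69 Y83.75
M3 S448
G01 X150.42 Y83.75 F1908
G01 X150.42 Y64.58
G01 X92.69 Y64.58
G01 X92.69 Y83.75
M5
G0 X0.00 Y0.00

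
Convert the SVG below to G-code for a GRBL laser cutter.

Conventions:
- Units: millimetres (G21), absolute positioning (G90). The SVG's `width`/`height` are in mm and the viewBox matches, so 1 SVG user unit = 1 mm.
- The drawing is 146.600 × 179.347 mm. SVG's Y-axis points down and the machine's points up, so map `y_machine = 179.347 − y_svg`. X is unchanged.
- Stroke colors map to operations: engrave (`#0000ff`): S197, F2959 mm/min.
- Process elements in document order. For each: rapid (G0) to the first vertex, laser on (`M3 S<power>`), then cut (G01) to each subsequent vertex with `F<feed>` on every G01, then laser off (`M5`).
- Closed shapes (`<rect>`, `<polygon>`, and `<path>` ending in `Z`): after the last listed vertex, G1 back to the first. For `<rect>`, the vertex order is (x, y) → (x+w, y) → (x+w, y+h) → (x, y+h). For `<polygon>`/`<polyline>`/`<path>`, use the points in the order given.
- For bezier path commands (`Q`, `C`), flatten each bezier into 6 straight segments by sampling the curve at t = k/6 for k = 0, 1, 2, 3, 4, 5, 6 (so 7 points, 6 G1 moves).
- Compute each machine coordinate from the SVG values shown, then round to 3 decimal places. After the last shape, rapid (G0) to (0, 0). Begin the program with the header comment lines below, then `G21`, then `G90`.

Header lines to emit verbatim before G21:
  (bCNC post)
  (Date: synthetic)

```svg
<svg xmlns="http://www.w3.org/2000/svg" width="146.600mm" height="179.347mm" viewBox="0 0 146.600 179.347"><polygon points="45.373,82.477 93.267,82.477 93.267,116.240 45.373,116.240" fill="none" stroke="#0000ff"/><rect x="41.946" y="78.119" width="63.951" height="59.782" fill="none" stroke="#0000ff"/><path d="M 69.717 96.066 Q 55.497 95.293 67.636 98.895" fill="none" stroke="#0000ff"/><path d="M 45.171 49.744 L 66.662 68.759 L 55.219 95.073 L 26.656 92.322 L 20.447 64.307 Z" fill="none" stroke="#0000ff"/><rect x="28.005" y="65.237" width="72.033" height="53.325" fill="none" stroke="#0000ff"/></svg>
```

Since the viewBox matches the mm dimensions, user units are millimetres directly. The only transform is the Y-flip y_m = 179.347 − y_svg.

Shape 1 is a rectangle drawn with `<polygon>`. Its stroke #0000ff means engrave at S197, F2959. After flipping Y the toolpath is (45.373,96.870) → (93.267,96.870) → (93.267,63.107) → (45.373,63.107) → (45.373,96.870), returning to the start.

Shape 2 is a rectangle drawn with `<rect>`. Its stroke #0000ff means engrave at S197, F2959. After flipping Y the toolpath is (41.946,101.228) → (105.897,101.228) → (105.897,41.446) → (41.946,41.446) → (41.946,101.228), returning to the start.

Shape 3 is a quadratic bezier drawn with `<path>`. Its stroke #0000ff means engrave at S197, F2959. After flipping Y the toolpath is (69.717,83.281) → (65.709,83.417) → (63.166,83.310) → (62.087,82.960) → (62.472,82.367) → (64.322,81.531) → (67.636,80.452).

Shape 4 is a regular polygon drawn with `<path>`. Its stroke #0000ff means engrave at S197, F2959. After flipping Y the toolpath is (45.171,129.603) → (66.662,110.588) → (55.219,84.274) → (26.656,87.025) → (20.447,115.040) → (45.171,129.603), returning to the start.

Shape 5 is a rectangle drawn with `<rect>`. Its stroke #0000ff means engrave at S197, F2959. After flipping Y the toolpath is (28.005,114.110) → (100.038,114.110) → (100.038,60.785) → (28.005,60.785) → (28.005,114.110), returning to the start.

(bCNC post)
(Date: synthetic)
G21
G90
G0 X45.373 Y96.870
M3 S197
G01 X93.267 Y96.870 F2959
G01 X93.267 Y63.107 F2959
G01 X45.373 Y63.107 F2959
G01 X45.373 Y96.870 F2959
M5
G0 X41.946 Y101.228
M3 S197
G01 X105.897 Y101.228 F2959
G01 X105.897 Y41.446 F2959
G01 X41.946 Y41.446 F2959
G01 X41.946 Y101.228 F2959
M5
G0 X69.717 Y83.281
M3 S197
G01 X65.709 Y83.417 F2959
G01 X63.166 Y83.310 F2959
G01 X62.087 Y82.960 F2959
G01 X62.472 Y82.367 F2959
G01 X64.322 Y81.531 F2959
G01 X67.636 Y80.452 F2959
M5
G0 X45.171 Y129.603
M3 S197
G01 X66.662 Y110.588 F2959
G01 X55.219 Y84.274 F2959
G01 X26.656 Y87.025 F2959
G01 X20.447 Y115.040 F2959
G01 X45.171 Y129.603 F2959
M5
G0 X28.005 Y114.110
M3 S197
G01 X100.038 Y114.110 F2959
G01 X100.038 Y60.785 F2959
G01 X28.005 Y60.785 F2959
G01 X28.005 Y114.110 F2959
M5
G0 X0.000 Y0.000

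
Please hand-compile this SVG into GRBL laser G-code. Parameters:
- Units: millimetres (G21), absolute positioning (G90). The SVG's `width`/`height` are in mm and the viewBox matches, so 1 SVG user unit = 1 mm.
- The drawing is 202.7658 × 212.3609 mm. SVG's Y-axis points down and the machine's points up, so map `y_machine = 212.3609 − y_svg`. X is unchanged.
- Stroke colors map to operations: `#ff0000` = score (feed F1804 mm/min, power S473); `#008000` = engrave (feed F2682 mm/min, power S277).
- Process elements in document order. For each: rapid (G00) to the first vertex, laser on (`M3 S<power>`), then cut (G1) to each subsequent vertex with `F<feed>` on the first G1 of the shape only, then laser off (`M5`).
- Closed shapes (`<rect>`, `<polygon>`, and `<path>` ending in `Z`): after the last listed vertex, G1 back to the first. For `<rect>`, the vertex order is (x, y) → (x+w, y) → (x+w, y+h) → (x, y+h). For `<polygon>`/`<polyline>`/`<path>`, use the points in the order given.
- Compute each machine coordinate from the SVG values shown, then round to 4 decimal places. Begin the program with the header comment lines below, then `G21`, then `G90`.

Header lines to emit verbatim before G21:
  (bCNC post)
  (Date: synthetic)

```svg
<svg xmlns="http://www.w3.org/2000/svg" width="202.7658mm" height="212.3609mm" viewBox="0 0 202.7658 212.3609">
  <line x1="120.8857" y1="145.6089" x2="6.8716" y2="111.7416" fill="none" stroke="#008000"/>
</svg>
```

viewBox `0 0 202.7658 212.3609` with mm width/height → 1 unit = 1 mm. Flip: y_m = 212.3609 − y_svg.

**Shape 1** — `<line>` line segment, stroke `#008000` → engrave (S277, F2682). Machine vertices: (120.8857,66.7520) → (6.8716,100.6193). Open path.

(bCNC post)
(Date: synthetic)
G21
G90
G00 X120.8857 Y66.7520
M3 S277
G1 X6.8716 Y100.6193 F2682
M5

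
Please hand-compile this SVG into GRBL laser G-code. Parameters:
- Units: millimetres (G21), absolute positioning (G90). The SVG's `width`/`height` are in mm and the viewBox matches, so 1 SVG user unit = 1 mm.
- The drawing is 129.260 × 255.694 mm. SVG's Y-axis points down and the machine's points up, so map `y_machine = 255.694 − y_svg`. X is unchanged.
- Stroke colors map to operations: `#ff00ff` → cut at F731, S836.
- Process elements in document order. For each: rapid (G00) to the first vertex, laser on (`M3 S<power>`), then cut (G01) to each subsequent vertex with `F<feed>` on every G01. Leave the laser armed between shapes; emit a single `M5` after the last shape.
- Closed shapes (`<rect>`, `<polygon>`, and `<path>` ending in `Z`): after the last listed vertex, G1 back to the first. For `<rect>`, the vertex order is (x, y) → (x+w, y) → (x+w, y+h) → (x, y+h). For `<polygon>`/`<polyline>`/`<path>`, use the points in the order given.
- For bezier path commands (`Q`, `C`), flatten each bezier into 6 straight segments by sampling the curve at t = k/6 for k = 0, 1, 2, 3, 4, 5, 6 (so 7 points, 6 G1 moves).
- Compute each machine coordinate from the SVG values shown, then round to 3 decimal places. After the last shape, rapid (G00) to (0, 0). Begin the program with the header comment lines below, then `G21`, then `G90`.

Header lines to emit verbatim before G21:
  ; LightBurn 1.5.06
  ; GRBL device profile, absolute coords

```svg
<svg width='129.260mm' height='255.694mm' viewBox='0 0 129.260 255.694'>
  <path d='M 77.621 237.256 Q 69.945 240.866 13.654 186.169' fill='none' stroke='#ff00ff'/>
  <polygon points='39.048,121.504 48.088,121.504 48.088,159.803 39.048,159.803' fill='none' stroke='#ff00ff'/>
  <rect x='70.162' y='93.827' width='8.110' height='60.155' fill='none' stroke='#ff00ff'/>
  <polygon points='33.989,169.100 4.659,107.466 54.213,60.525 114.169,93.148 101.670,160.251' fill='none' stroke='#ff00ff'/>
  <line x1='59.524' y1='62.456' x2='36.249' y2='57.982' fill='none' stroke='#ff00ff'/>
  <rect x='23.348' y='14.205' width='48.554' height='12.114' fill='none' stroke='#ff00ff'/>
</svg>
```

; LightBurn 1.5.06
; GRBL device profile, absolute coords
G21
G90
G00 X77.621 Y18.438
M3 S836
G01 X73.712 Y18.854 F731
G01 X67.102 Y22.510 F731
G01 X57.791 Y29.405 F731
G01 X45.780 Y39.539 F731
G01 X31.067 Y52.912 F731
G01 X13.654 Y69.525 F731
G00 X39.048 Y134.190
M3 S836
G01 X48.088 Y134.190 F731
G01 X48.088 Y95.891 F731
G01 X39.048 Y95.891 F731
G01 X39.048 Y134.190 F731
G00 X70.162 Y161.867
M3 S836
G01 X78.272 Y161.867 F731
G01 X78.272 Y101.712 F731
G01 X70.162 Y101.712 F731
G01 X70.162 Y161.867 F731
G00 X33.989 Y86.594
M3 S836
G01 X4.659 Y148.228 F731
G01 X54.213 Y195.169 F731
G01 X114.169 Y162.546 F731
G01 X101.670 Y95.443 F731
G01 X33.989 Y86.594 F731
G00 X59.524 Y193.238
M3 S836
G01 X36.249 Y197.712 F731
G00 X23.348 Y241.489
M3 S836
G01 X71.902 Y241.489 F731
G01 X71.902 Y229.375 F731
G01 X23.348 Y229.375 F731
G01 X23.348 Y241.489 F731
M5
G00 X0.000 Y0.000

1 u = 1 mm; y_m = 255.694 − y.

[1] `<path>` quadratic bezier, #ff00ff→cut S836 F731: (77.621,18.438) → (73.712,18.854) → (67.102,22.510) → (57.791,29.405) → (45.780,39.539) → (31.067,52.912) → (13.654,69.525)

[2] `<polygon>` rectangle, #ff00ff→cut S836 F731: (39.048,134.190) → (48.088,134.190) → (48.088,95.891) → (39.048,95.891) → (39.048,134.190) (closed)

[3] `<rect>` rectangle, #ff00ff→cut S836 F731: (70.162,161.867) → (78.272,161.867) → (78.272,101.712) → (70.162,101.712) → (70.162,161.867) (closed)

[4] `<polygon>` regular polygon, #ff00ff→cut S836 F731: (33.989,86.594) → (4.659,148.228) → (54.213,195.169) → (114.169,162.546) → (101.670,95.443) → (33.989,86.594) (closed)

[5] `<line>` line segment, #ff00ff→cut S836 F731: (59.524,193.238) → (36.249,197.712)

[6] `<rect>` rectangle, #ff00ff→cut S836 F731: (23.348,241.489) → (71.902,241.489) → (71.902,229.375) → (23.348,229.375) → (23.348,241.489) (closed)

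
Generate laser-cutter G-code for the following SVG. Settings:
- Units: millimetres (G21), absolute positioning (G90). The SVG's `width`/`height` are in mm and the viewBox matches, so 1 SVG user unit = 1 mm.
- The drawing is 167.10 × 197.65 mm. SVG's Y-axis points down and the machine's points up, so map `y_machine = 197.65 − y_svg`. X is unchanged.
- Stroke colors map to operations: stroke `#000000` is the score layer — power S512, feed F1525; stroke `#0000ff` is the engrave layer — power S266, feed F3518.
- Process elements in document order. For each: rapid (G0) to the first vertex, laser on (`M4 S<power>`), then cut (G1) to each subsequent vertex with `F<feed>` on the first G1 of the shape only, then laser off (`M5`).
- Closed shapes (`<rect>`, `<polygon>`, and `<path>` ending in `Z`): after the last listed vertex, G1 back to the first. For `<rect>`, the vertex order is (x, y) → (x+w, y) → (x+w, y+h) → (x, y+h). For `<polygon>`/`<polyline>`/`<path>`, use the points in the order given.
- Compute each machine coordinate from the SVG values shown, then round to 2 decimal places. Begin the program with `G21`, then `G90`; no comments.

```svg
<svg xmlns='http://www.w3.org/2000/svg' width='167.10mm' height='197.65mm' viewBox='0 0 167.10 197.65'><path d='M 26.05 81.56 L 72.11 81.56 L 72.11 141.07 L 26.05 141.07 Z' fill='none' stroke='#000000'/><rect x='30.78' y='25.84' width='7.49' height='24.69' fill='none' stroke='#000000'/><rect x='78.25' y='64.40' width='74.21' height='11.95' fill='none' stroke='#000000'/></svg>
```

1 u = 1 mm; y_m = 197.65 − y.

[1] `<path>` rectangle, #000000→score S512 F1525: (26.05,116.09) → (72.11,116.09) → (72.11,56.58) → (26.05,56.58) → (26.05,116.09) (closed)

[2] `<rect>` rectangle, #000000→score S512 F1525: (30.78,171.81) → (38.27,171.81) → (38.27,147.12) → (30.78,147.12) → (30.78,171.81) (closed)

[3] `<rect>` rectangle, #000000→score S512 F1525: (78.25,133.25) → (152.46,133.25) → (152.46,121.30) → (78.25,121.30) → (78.25,133.25) (closed)

G21
G90
G0 X26.05 Y116.09
M4 S512
G1 X72.11 Y116.09 F1525
G1 X72.11 Y56.58
G1 X26.05 Y56.58
G1 X26.05 Y116.09
M5
G0 X30.78 Y171.81
M4 S512
G1 X38.27 Y171.81 F1525
G1 X38.27 Y147.12
G1 X30.78 Y147.12
G1 X30.78 Y171.81
M5
G0 X78.25 Y133.25
M4 S512
G1 X152.46 Y133.25 F1525
G1 X152.46 Y121.30
G1 X78.25 Y121.30
G1 X78.25 Y133.25
M5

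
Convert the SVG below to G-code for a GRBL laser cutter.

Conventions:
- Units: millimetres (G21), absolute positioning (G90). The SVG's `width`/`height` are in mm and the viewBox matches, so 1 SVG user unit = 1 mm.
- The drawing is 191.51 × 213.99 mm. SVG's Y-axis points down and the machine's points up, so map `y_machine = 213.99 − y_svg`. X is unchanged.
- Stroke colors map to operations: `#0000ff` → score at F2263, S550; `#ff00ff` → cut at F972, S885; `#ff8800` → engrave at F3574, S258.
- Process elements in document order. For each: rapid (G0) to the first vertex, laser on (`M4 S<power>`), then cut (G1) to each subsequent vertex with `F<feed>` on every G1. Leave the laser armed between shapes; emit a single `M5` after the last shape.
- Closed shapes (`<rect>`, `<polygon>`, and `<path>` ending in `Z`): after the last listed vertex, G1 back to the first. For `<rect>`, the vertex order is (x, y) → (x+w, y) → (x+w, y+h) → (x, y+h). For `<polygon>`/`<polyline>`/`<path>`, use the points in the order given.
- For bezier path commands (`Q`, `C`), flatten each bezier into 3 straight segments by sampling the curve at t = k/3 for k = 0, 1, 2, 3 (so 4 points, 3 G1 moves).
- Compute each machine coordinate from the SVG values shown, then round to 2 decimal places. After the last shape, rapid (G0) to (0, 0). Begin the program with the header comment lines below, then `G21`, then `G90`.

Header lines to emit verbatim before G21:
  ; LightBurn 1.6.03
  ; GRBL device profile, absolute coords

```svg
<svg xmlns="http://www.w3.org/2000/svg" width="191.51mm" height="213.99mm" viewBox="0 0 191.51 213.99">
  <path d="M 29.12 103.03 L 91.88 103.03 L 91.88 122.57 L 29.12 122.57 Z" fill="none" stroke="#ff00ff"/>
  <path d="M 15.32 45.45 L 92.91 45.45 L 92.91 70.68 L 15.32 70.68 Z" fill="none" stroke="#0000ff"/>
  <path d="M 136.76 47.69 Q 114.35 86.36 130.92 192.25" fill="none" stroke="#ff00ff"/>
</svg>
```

1 u = 1 mm; y_m = 213.99 − y.

[1] `<path>` rectangle, #ff00ff→cut S885 F972: (29.12,110.96) → (91.88,110.96) → (91.88,91.42) → (29.12,91.42) → (29.12,110.96) (closed)

[2] `<path>` rectangle, #0000ff→score S550 F2263: (15.32,168.54) → (92.91,168.54) → (92.91,143.31) → (15.32,143.31) → (15.32,168.54) (closed)

[3] `<path>` quadratic bezier, #ff00ff→cut S885 F972: (136.76,166.30) → (126.15,133.05) → (124.20,84.86) → (130.92,21.74)

; LightBurn 1.6.03
; GRBL device profile, absolute coords
G21
G90
G0 X29.12 Y110.96
M4 S885
G1 X91.88 Y110.96 F972
G1 X91.88 Y91.42 F972
G1 X29.12 Y91.42 F972
G1 X29.12 Y110.96 F972
G0 X15.32 Y168.54
M4 S550
G1 X92.91 Y168.54 F2263
G1 X92.91 Y143.31 F2263
G1 X15.32 Y143.31 F2263
G1 X15.32 Y168.54 F2263
G0 X136.76 Y166.30
M4 S885
G1 X126.15 Y133.05 F972
G1 X124.20 Y84.86 F972
G1 X130.92 Y21.74 F972
M5
G0 X0.00 Y0.00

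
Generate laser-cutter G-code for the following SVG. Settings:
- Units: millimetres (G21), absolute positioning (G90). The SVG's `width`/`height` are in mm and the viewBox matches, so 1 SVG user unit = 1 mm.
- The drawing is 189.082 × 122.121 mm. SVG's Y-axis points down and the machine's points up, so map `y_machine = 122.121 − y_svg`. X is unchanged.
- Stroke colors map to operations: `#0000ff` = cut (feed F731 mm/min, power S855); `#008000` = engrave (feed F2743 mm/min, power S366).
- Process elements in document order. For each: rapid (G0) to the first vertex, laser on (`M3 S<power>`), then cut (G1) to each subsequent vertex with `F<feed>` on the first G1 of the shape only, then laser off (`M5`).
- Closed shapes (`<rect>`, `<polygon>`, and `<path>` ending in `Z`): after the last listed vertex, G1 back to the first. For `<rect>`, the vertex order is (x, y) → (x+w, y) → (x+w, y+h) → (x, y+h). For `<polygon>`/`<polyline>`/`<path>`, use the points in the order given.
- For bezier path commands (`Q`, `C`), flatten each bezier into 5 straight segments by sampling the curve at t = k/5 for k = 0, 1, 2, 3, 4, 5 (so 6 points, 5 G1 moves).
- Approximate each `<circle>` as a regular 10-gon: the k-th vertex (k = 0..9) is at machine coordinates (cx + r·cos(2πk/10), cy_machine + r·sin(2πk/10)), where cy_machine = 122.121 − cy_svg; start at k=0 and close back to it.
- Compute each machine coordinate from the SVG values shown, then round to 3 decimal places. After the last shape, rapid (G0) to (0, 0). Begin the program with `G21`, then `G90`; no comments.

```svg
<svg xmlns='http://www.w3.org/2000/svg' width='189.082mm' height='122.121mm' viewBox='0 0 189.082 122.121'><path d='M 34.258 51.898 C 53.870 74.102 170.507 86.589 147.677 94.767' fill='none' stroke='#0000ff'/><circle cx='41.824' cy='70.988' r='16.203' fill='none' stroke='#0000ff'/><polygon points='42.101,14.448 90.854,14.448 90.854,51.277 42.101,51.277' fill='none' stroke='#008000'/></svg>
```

G21
G90
G0 X34.258 Y70.223
M3 S855
G1 X55.776 Y58.023 F731
G1 X89.229 Y47.896
G1 X123.264 Y39.582
G1 X146.531 Y32.821
G1 X147.677 Y27.354
M5
G0 X58.027 Y51.133
M3 S855
G1 X54.933 Y60.657 F731
G1 X46.831 Y66.543
G1 X36.817 Y66.543
G1 X28.715 Y60.657
G1 X25.621 Y51.133
G1 X28.715 Y41.609
G1 X36.817 Y35.723
G1 X46.831 Y35.723
G1 X54.933 Y41.609
G1 X58.027 Y51.133
M5
G0 X42.101 Y107.673
M3 S366
G1 X90.854 Y107.673 F2743
G1 X90.854 Y70.844
G1 X42.101 Y70.844
G1 X42.101 Y107.673
M5
G0 X0.000 Y0.000

Since the viewBox matches the mm dimensions, user units are millimetres directly. The only transform is the Y-flip y_m = 122.121 − y_svg.

Shape 1 is a cubic bezier drawn with `<path>`. Its stroke #0000ff means cut at S855, F731. After flipping Y the toolpath is (34.258,70.223) → (55.776,58.023) → (89.229,47.896) → (123.264,39.582) → (146.531,32.821) → (147.677,27.354).

Shape 2 is a circle drawn with `<circle>`. Its stroke #0000ff means cut at S855, F731. After flipping Y the toolpath is (58.027,51.133) → (54.933,60.657) → (46.831,66.543) → (36.817,66.543) → (28.715,60.657) → (25.621,51.133) → (28.715,41.609) → (36.817,35.723) → (46.831,35.723) → (54.933,41.609) → (58.027,51.133), returning to the start.

Shape 3 is a rectangle drawn with `<polygon>`. Its stroke #008000 means engrave at S366, F2743. After flipping Y the toolpath is (42.101,107.673) → (90.854,107.673) → (90.854,70.844) → (42.101,70.844) → (42.101,107.673), returning to the start.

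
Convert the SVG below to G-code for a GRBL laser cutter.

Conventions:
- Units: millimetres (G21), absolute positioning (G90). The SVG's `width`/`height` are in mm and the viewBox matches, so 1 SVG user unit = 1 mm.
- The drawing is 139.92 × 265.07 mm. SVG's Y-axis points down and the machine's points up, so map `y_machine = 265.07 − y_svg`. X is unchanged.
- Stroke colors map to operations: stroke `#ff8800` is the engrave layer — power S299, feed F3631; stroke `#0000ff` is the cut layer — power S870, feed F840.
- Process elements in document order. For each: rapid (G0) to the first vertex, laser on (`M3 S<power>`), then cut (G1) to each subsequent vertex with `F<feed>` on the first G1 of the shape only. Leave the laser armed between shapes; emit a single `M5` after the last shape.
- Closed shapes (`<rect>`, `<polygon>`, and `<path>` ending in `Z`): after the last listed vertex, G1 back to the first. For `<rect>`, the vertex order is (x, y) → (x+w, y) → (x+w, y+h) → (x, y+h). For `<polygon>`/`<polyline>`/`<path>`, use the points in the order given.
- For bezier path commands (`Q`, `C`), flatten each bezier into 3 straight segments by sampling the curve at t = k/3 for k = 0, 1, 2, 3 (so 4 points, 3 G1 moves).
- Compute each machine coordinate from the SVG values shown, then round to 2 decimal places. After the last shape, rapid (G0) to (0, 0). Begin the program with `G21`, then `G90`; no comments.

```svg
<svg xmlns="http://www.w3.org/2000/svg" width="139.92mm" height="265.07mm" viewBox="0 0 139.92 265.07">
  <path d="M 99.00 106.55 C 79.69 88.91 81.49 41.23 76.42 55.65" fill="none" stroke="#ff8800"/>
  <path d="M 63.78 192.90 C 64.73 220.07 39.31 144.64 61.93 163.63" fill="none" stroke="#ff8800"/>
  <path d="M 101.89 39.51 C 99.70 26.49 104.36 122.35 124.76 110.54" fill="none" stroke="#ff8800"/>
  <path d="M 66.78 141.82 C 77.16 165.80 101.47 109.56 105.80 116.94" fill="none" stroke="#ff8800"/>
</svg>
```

G21
G90
G0 X99.00 Y158.52
M3 S299
G1 X85.69 Y182.76 F3631
G1 X80.24 Y206.55
G1 X76.42 Y209.42
G0 X63.78 Y72.17
M3 S299
G1 X58.70 Y71.90 F3631
G1 X52.57 Y96.25
G1 X61.93 Y101.44
G0 X101.89 Y225.56
M3 S299
G1 X102.31 Y210.31 F3631
G1 X109.28 Y170.59
G1 X124.76 Y154.53
G0 X66.78 Y123.25
M3 S299
G1 X80.55 Y120.68 F3631
G1 X96.07 Y139.63
G1 X105.80 Y148.13
M5
G0 X0.00 Y0.00

viewBox `0 0 139.92 265.07` with mm width/height → 1 unit = 1 mm. Flip: y_m = 265.07 − y_svg.

**Shape 1** — `<path>` cubic bezier, stroke `#ff8800` → engrave (S299, F3631). Control points (SVG): P0=(99.00,106.55), P1=(79.69,88.91), P2=(81.49,41.23), P3=(76.42,55.65); sampled at t=k/3. Machine vertices: (99.00,158.52) → (85.69,182.76) → (80.24,206.55) → (76.42,209.42). Open path.

**Shape 2** — `<path>` cubic bezier, stroke `#ff8800` → engrave (S299, F3631). Control points (SVG): P0=(63.78,192.90), P1=(64.73,220.07), P2=(39.31,144.64), P3=(61.93,163.63); sampled at t=k/3. Machine vertices: (63.78,72.17) → (58.70,71.90) → (52.57,96.25) → (61.93,101.44). Open path.

**Shape 3** — `<path>` cubic bezier, stroke `#ff8800` → engrave (S299, F3631). Control points (SVG): P0=(101.89,39.51), P1=(99.70,26.49), P2=(104.36,122.35), P3=(124.76,110.54); sampled at t=k/3. Machine vertices: (101.89,225.56) → (102.31,210.31) → (109.28,170.59) → (124.76,154.53). Open path.

**Shape 4** — `<path>` cubic bezier, stroke `#ff8800` → engrave (S299, F3631). Control points (SVG): P0=(66.78,141.82), P1=(77.16,165.80), P2=(101.47,109.56), P3=(105.80,116.94); sampled at t=k/3. Machine vertices: (66.78,123.25) → (80.55,120.68) → (96.07,139.63) → (105.80,148.13). Open path.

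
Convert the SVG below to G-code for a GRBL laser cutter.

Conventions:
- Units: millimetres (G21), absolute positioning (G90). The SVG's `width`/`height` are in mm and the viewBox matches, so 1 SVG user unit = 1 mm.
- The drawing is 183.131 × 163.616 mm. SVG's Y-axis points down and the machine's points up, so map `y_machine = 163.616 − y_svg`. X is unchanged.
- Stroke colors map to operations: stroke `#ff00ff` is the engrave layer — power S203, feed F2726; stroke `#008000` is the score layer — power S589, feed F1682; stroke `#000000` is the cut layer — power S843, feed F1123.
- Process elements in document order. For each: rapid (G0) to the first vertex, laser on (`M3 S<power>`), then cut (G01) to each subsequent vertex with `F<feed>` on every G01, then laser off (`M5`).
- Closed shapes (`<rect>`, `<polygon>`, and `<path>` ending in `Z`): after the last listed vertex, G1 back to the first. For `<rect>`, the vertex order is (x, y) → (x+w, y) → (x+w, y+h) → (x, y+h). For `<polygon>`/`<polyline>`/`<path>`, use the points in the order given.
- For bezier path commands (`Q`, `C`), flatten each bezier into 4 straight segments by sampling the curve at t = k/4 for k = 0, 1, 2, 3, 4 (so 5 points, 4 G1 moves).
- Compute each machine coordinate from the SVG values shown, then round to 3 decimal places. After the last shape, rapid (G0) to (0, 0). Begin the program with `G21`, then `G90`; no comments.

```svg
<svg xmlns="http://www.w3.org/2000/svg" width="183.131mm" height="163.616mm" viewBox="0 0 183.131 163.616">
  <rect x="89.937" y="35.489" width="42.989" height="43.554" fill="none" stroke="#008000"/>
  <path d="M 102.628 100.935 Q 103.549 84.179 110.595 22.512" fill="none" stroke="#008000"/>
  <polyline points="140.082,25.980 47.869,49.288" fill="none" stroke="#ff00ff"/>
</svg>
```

viewBox `0 0 183.131 163.616` with mm width/height → 1 unit = 1 mm. Flip: y_m = 163.616 − y_svg.

**Shape 1** — `<rect>` rectangle, stroke `#008000` → score (S589, F1682). Machine vertices: (89.937,128.127) → (132.926,128.127) → (132.926,84.573) → (89.937,84.573) → (89.937,128.127). Closed: final G1 returns to the first vertex.

**Shape 2** — `<path>` quadratic bezier, stroke `#008000` → score (S589, F1682). Control points (SVG): P0=(102.628,100.935), P1=(103.549,84.179), P2=(110.595,22.512); sampled at t=k/4. Machine vertices: (102.628,62.681) → (103.471,73.866) → (105.080,90.665) → (107.455,113.077) → (110.595,141.104). Open path.

**Shape 3** — `<polyline>` line segment, stroke `#ff00ff` → engrave (S203, F2726). Machine vertices: (140.082,137.636) → (47.869,114.328). Open path.

G21
G90
G0 X89.937 Y128.127
M3 S589
G01 X132.926 Y128.127 F1682
G01 X132.926 Y84.573 F1682
G01 X89.937 Y84.573 F1682
G01 X89.937 Y128.127 F1682
M5
G0 X102.628 Y62.681
M3 S589
G01 X103.471 Y73.866 F1682
G01 X105.080 Y90.665 F1682
G01 X107.455 Y113.077 F1682
G01 X110.595 Y141.104 F1682
M5
G0 X140.082 Y137.636
M3 S203
G01 X47.869 Y114.328 F2726
M5
G0 X0.000 Y0.000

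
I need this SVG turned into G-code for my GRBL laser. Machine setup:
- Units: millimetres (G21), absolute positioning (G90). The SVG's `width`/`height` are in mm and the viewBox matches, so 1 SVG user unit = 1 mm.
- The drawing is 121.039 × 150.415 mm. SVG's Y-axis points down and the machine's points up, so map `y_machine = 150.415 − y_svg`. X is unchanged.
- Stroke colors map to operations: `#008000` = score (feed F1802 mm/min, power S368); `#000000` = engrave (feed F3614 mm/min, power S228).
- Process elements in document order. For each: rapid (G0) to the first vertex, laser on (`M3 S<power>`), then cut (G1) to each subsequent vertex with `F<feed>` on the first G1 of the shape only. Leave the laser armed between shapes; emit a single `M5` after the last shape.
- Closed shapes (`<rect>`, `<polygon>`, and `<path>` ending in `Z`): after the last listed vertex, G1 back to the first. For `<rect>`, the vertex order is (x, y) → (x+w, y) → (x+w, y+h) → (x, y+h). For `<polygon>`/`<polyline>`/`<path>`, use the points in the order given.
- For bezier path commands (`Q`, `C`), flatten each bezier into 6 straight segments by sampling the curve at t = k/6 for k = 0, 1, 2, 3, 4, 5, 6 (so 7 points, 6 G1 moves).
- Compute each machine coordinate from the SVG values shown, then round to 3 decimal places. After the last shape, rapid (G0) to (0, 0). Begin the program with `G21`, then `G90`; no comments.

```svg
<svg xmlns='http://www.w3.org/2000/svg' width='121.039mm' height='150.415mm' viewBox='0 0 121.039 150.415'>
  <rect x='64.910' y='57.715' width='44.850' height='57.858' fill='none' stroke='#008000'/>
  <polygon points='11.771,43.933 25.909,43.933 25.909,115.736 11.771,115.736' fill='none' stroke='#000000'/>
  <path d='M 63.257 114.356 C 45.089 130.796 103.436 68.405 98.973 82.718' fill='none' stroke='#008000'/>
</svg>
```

G21
G90
G0 X64.910 Y92.700
M3 S368
G1 X109.760 Y92.700 F1802
G1 X109.760 Y34.842
G1 X64.910 Y34.842
G1 X64.910 Y92.700
G0 X11.771 Y106.482
M3 S228
G1 X25.909 Y106.482 F3614
G1 X25.909 Y34.679
G1 X11.771 Y34.679
G1 X11.771 Y106.482
G0 X63.257 Y36.059
M3 S368
G1 X59.904 Y33.688 F1802
G1 X65.434 Y40.135
G1 X75.976 Y51.080
G1 X87.660 Y62.203
G1 X96.615 Y69.182
G1 X98.973 Y67.697
M5
G0 X0.000 Y0.000

viewBox `0 0 121.039 150.415` with mm width/height → 1 unit = 1 mm. Flip: y_m = 150.415 − y_svg.

**Shape 1** — `<rect>` rectangle, stroke `#008000` → score (S368, F1802). Machine vertices: (64.910,92.700) → (109.760,92.700) → (109.760,34.842) → (64.910,34.842) → (64.910,92.700). Closed: final G1 returns to the first vertex.

**Shape 2** — `<polygon>` rectangle, stroke `#000000` → engrave (S228, F3614). Machine vertices: (11.771,106.482) → (25.909,106.482) → (25.909,34.679) → (11.771,34.679) → (11.771,106.482). Closed: final G1 returns to the first vertex.

**Shape 3** — `<path>` cubic bezier, stroke `#008000` → score (S368, F1802). Control points (SVG): P0=(63.257,114.356), P1=(45.089,130.796), P2=(103.436,68.405), P3=(98.973,82.718); sampled at t=k/6. Machine vertices: (63.257,36.059) → (59.904,33.688) → (65.434,40.135) → (75.976,51.080) → (87.660,62.203) → (96.615,69.182) → (98.973,67.697). Open path.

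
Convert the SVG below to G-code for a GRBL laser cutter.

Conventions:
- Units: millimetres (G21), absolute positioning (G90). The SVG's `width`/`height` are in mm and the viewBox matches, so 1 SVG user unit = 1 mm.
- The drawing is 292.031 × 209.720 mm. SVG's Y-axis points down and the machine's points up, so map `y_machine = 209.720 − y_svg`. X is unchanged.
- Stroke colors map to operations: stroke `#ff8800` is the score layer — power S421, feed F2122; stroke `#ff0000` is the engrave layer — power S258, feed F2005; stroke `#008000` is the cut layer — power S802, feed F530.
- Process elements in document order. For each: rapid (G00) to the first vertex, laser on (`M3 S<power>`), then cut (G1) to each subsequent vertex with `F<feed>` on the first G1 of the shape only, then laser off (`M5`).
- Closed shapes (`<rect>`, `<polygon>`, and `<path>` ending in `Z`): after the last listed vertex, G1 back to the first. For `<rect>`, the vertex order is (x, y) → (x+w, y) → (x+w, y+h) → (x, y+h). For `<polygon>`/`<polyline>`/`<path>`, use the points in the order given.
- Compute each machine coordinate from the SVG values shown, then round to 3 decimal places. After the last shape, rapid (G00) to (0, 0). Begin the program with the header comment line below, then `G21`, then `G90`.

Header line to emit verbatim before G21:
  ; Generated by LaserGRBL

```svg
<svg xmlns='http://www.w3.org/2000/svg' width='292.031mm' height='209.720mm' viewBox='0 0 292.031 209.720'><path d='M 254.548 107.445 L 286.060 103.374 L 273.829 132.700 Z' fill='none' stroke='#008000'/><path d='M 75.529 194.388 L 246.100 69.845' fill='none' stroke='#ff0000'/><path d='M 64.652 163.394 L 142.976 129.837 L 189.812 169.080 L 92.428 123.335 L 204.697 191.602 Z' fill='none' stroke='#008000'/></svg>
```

; Generated by LaserGRBL
G21
G90
G00 X254.548 Y102.275
M3 S802
G1 X286.060 Y106.346 F530
G1 X273.829 Y77.020
G1 X254.548 Y102.275
M5
G00 X75.529 Y15.332
M3 S258
G1 X246.100 Y139.875 F2005
M5
G00 X64.652 Y46.326
M3 S802
G1 X142.976 Y79.883 F530
G1 X189.812 Y40.640
G1 X92.428 Y86.385
G1 X204.697 Y18.118
G1 X64.652 Y46.326
M5
G00 X0.000 Y0.000

Since the viewBox matches the mm dimensions, user units are millimetres directly. The only transform is the Y-flip y_m = 209.720 − y_svg.

Shape 1 is a regular polygon drawn with `<path>`. Its stroke #008000 means cut at S802, F530. After flipping Y the toolpath is (254.548,102.275) → (286.060,106.346) → (273.829,77.020) → (254.548,102.275), returning to the start.

Shape 2 is a line segment drawn with `<path>`. Its stroke #ff0000 means engrave at S258, F2005. After flipping Y the toolpath is (75.529,15.332) → (246.100,139.875).

Shape 3 is a closed polygon drawn with `<path>`. Its stroke #008000 means cut at S802, F530. After flipping Y the toolpath is (64.652,46.326) → (142.976,79.883) → (189.812,40.640) → (92.428,86.385) → (204.697,18.118) → (64.652,46.326), returning to the start.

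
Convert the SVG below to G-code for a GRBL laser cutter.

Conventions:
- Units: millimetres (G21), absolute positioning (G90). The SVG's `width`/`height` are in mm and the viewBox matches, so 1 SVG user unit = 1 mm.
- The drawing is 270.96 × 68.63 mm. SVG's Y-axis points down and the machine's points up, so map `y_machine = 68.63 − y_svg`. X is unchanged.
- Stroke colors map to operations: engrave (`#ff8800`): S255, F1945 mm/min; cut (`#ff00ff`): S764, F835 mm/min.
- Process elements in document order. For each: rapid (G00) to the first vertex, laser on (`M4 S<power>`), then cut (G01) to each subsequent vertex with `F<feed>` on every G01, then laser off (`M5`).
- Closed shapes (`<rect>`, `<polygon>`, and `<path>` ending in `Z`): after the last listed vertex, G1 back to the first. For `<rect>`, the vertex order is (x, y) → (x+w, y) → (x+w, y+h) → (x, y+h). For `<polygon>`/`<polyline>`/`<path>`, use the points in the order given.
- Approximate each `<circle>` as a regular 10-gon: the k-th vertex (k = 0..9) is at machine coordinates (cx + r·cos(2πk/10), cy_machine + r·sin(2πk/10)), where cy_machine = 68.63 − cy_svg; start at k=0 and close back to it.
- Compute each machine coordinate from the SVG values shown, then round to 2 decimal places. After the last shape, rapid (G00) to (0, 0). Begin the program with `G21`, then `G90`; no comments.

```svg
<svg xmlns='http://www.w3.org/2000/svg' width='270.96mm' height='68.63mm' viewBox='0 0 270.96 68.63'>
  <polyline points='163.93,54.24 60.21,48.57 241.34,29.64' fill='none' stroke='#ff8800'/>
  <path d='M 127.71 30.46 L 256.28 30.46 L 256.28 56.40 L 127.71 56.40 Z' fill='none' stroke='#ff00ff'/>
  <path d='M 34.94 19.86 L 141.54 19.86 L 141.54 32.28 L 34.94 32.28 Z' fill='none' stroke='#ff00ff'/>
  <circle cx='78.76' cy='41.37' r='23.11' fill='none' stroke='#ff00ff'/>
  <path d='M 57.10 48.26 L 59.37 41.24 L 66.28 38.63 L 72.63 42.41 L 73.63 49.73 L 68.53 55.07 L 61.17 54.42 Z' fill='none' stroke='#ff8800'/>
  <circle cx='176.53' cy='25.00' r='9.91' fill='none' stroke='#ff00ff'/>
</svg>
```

G21
G90
G00 X163.93 Y14.39
M4 S255
G01 X60.21 Y20.06 F1945
G01 X241.34 Y38.99 F1945
M5
G00 X127.71 Y38.17
M4 S764
G01 X256.28 Y38.17 F835
G01 X256.28 Y12.23 F835
G01 X127.71 Y12.23 F835
G01 X127.71 Y38.17 F835
M5
G00 X34.94 Y48.77
M4 S764
G01 X141.54 Y48.77 F835
G01 X141.54 Y36.35 F835
G01 X34.94 Y36.35 F835
G01 X34.94 Y48.77 F835
M5
G00 X101.87 Y27.26
M4 S764
G01 X97.46 Y40.84 F835
G01 X85.90 Y49.24 F835
G01 X71.62 Y49.24 F835
G01 X60.06 Y40.84 F835
G01 X55.65 Y27.26 F835
G01 X60.06 Y13.68 F835
G01 X71.62 Y5.28 F835
G01 X85.90 Y5.28 F835
G01 X97.46 Y13.68 F835
G01 X101.87 Y27.26 F835
M5
G00 X57.10 Y20.37
M4 S255
G01 X59.37 Y27.39 F1945
G01 X66.28 Y30.00 F1945
G01 X72.63 Y26.22 F1945
G01 X73.63 Y18.90 F1945
G01 X68.53 Y13.56 F1945
G01 X61.17 Y14.21 F1945
G01 X57.10 Y20.37 F1945
M5
G00 X186.44 Y43.63
M4 S764
G01 X184.55 Y49.45 F835
G01 X179.59 Y53.05 F835
G01 X173.47 Y53.05 F835
G01 X168.51 Y49.45 F835
G01 X166.62 Y43.63 F835
G01 X168.51 Y37.81 F835
G01 X173.47 Y34.21 F835
G01 X179.59 Y34.21 F835
G01 X184.55 Y37.81 F835
G01 X186.44 Y43.63 F835
M5
G00 X0.00 Y0.00

1 u = 1 mm; y_m = 68.63 − y.

[1] `<polyline>` open polyline, #ff8800→engrave S255 F1945: (163.93,14.39) → (60.21,20.06) → (241.34,38.99)

[2] `<path>` rectangle, #ff00ff→cut S764 F835: (127.71,38.17) → (256.28,38.17) → (256.28,12.23) → (127.71,12.23) → (127.71,38.17) (closed)

[3] `<path>` rectangle, #ff00ff→cut S764 F835: (34.94,48.77) → (141.54,48.77) → (141.54,36.35) → (34.94,36.35) → (34.94,48.77) (closed)

[4] `<circle>` circle, #ff00ff→cut S764 F835: (101.87,27.26) → (97.46,40.84) → (85.90,49.24) → (71.62,49.24) → (60.06,40.84) → (55.65,27.26) → (60.06,13.68) → (71.62,5.28) → (85.90,5.28) → (97.46,13.68) → (101.87,27.26) (closed)

[5] `<path>` regular polygon, #ff8800→engrave S255 F1945: (57.10,20.37) → (59.37,27.39) → (66.28,30.00) → (72.63,26.22) → (73.63,18.90) → (68.53,13.56) → (61.17,14.21) → (57.10,20.37) (closed)

[6] `<circle>` circle, #ff00ff→cut S764 F835: (186.44,43.63) → (184.55,49.45) → (179.59,53.05) → (173.47,53.05) → (168.51,49.45) → (166.62,43.63) → (168.51,37.81) → (173.47,34.21) → (179.59,34.21) → (184.55,37.81) → (186.44,43.63) (closed)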